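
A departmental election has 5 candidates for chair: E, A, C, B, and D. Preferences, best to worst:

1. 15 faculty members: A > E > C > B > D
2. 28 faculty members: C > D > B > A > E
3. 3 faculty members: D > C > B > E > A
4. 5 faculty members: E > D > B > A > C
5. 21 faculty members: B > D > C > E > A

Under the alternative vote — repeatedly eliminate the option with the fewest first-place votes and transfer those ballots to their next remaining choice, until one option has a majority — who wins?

Round 1: E 5, A 15, C 28, B 21, D 3. Eliminate D.
Round 2: E 5, A 15, C 31, B 21. Eliminate E.
Round 3: A 15, C 31, B 26. Eliminate A.
Round 4: C 46, B 26. C has a majority.

C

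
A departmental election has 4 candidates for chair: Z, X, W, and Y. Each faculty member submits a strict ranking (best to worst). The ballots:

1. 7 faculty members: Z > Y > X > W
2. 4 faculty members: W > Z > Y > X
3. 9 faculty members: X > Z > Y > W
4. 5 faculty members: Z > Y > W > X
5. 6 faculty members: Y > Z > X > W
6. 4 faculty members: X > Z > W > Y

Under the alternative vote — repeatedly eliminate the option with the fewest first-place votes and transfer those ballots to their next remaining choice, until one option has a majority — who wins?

Z

Round 1: Z 12, X 13, W 4, Y 6. Eliminate W.
Round 2: Z 16, X 13, Y 6. Eliminate Y.
Round 3: Z 22, X 13. Z has a majority.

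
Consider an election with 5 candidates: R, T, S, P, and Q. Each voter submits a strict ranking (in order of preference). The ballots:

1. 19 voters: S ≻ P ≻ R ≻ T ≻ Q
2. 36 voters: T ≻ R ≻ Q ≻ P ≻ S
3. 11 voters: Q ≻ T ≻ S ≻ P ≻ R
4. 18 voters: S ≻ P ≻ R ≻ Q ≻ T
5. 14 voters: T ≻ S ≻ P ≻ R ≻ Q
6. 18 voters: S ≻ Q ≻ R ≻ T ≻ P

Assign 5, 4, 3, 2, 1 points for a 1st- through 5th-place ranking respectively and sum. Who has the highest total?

S

R: 19·3 + 36·4 + 11·1 + 18·3 + 14·2 + 18·3 = 348
T: 19·2 + 36·5 + 11·4 + 18·1 + 14·5 + 18·2 = 386
S: 19·5 + 36·1 + 11·3 + 18·5 + 14·4 + 18·5 = 400
P: 19·4 + 36·2 + 11·2 + 18·4 + 14·3 + 18·1 = 302
Q: 19·1 + 36·3 + 11·5 + 18·2 + 14·1 + 18·4 = 304
S has the highest Borda score (400).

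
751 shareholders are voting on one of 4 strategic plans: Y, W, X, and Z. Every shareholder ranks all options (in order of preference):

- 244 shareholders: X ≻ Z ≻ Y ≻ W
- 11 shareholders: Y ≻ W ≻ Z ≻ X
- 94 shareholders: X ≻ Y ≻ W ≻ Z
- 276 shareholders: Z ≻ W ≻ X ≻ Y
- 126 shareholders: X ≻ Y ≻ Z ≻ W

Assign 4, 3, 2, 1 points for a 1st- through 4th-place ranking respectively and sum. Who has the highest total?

X

Y: 244·2 + 11·4 + 94·3 + 276·1 + 126·3 = 1468
W: 244·1 + 11·3 + 94·2 + 276·3 + 126·1 = 1419
X: 244·4 + 11·1 + 94·4 + 276·2 + 126·4 = 2419
Z: 244·3 + 11·2 + 94·1 + 276·4 + 126·2 = 2204
X has the highest Borda score (2419).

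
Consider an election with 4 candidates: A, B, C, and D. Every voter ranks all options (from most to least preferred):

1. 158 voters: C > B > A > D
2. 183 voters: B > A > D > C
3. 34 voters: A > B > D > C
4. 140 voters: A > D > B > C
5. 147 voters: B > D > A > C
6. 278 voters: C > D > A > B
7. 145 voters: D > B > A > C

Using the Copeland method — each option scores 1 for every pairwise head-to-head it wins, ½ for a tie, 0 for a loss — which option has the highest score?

D

A: beats C; loses to B and D → score 1.
B: beats A and C; loses to D → score 2.
C: loses to A, B, and D → score 0.
D: beats A, B, and C → score 3.
D has the best pairwise record.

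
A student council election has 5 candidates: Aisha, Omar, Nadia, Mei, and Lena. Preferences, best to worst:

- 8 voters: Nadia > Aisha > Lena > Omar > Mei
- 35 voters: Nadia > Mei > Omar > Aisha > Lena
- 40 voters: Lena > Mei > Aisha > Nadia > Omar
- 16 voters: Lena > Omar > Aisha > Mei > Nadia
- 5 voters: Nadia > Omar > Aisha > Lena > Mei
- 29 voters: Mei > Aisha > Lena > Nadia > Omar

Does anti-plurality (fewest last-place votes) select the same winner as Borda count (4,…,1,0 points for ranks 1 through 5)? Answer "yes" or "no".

Anti-plurality — last-place votes: Aisha 0, Omar 69, Nadia 16, Mei 13, Lena 35. Winner: Aisha.
Borda — scores: Aisha 268, Omar 141, Nadia 261, Mei 357, Lena 303. Winner: Mei.
The two methods disagree.

no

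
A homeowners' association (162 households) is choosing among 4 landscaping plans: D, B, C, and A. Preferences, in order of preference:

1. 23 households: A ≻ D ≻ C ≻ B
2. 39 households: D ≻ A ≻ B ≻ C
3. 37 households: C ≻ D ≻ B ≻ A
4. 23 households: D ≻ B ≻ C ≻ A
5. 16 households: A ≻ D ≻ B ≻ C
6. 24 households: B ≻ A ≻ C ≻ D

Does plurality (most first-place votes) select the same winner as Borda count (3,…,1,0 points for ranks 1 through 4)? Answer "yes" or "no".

yes

Plurality — first-place votes: D 62, B 24, C 37, A 39. Winner: D.
Borda — scores: D 338, B 210, C 181, A 243. Winner: D.
The two methods agree.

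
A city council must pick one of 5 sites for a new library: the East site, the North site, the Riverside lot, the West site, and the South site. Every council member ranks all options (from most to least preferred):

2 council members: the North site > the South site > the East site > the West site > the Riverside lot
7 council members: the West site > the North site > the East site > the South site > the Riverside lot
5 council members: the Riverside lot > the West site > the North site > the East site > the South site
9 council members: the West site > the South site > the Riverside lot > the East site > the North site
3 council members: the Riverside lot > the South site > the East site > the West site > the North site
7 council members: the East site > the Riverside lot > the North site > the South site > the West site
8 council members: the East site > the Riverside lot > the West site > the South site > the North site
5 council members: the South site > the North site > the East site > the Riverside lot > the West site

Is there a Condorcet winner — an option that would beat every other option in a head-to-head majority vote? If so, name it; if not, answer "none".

the East site

the East site vs the North site: 27–19 for the East site.
the East site vs the Riverside lot: 29–17 for the East site.
the East site vs the West site: 25–21 for the East site.
the East site vs the South site: 27–19 for the East site.
the East site beats every other option head-to-head.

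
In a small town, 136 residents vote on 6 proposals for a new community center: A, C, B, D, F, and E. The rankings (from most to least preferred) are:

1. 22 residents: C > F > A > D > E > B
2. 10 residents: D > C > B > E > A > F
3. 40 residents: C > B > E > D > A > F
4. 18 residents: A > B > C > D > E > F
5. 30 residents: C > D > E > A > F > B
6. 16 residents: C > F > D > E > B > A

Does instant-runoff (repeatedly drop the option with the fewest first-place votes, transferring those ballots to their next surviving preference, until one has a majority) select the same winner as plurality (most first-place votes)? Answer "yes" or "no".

yes

Instant-runoff — R1 A 18, C 108, B 0, D 10, F 0, E 0 (C winner). Winner: C.
Plurality — first-place votes: A 18, C 108, B 0, D 10, F 0, E 0. Winner: C.
The two methods agree.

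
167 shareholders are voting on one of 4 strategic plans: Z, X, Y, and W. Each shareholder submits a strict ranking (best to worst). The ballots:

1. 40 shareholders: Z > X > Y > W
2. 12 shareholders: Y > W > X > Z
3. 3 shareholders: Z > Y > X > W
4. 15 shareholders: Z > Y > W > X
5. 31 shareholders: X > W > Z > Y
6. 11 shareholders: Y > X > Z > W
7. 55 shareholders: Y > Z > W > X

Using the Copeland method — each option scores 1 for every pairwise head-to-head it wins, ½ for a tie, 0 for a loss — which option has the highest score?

Z

Z: beats X, Y, and W → score 3.
X: beats W; loses to Z and Y → score 1.
Y: beats X and W; loses to Z → score 2.
W: loses to Z, X, and Y → score 0.
Z has the best pairwise record.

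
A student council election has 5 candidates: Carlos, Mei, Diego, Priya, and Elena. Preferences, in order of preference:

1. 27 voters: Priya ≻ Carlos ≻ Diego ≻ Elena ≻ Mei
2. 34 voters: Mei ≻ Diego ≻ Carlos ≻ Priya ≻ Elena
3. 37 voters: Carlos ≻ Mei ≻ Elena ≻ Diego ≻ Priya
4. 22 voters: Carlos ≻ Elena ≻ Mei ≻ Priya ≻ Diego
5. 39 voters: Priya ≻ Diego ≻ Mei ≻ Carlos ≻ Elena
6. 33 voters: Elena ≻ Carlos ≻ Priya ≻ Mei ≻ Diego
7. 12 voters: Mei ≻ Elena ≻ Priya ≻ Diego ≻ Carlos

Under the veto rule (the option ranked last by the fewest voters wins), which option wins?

Last-place votes: Carlos 12, Mei 27, Diego 55, Priya 37, Elena 73.
Carlos is ranked last by the fewest voters, so Carlos wins.

Carlos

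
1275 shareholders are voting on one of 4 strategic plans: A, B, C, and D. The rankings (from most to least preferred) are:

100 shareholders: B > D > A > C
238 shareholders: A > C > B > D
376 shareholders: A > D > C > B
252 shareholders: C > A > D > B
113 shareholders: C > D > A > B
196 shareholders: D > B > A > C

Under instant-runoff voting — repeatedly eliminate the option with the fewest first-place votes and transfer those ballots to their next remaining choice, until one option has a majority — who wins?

Round 1: A 614, B 100, C 365, D 196. Eliminate B.
Round 2: A 614, C 365, D 296. Eliminate D.
Round 3: A 910, C 365. A has a majority.

A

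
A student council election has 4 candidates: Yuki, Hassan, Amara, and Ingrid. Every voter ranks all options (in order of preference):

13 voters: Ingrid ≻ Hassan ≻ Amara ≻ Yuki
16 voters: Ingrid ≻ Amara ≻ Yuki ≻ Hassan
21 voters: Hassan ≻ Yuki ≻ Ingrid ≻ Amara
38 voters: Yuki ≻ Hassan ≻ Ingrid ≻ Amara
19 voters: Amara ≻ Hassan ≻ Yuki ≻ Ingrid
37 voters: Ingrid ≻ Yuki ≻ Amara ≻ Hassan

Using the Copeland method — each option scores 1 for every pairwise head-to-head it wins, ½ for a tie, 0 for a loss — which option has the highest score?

Yuki

Yuki: beats Hassan, Amara, and Ingrid → score 3.
Hassan: beats Ingrid; ties Amara; loses to Yuki → score 1.5.
Amara: ties Hassan; loses to Yuki and Ingrid → score 0.5.
Ingrid: beats Amara; loses to Yuki and Hassan → score 1.
Yuki has the best pairwise record.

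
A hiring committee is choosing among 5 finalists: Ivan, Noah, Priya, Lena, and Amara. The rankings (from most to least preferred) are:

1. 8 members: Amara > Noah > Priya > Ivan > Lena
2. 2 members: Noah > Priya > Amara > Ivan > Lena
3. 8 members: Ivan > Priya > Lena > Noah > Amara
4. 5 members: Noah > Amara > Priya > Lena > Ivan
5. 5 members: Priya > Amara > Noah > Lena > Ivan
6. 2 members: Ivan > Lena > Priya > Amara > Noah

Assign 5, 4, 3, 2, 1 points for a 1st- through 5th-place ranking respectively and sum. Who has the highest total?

Ivan: 8·2 + 2·2 + 8·5 + 5·1 + 5·1 + 2·5 = 80
Noah: 8·4 + 2·5 + 8·2 + 5·5 + 5·3 + 2·1 = 100
Priya: 8·3 + 2·4 + 8·4 + 5·3 + 5·5 + 2·3 = 110
Lena: 8·1 + 2·1 + 8·3 + 5·2 + 5·2 + 2·4 = 62
Amara: 8·5 + 2·3 + 8·1 + 5·4 + 5·4 + 2·2 = 98
Priya has the highest Borda score (110).

Priya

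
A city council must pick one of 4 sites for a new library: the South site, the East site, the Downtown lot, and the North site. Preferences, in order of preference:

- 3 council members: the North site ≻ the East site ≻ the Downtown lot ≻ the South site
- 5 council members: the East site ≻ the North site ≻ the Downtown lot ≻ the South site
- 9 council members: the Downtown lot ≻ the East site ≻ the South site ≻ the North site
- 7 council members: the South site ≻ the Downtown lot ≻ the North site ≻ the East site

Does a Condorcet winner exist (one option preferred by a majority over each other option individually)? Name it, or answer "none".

the Downtown lot vs the South site: 17–7 for the Downtown lot.
the Downtown lot vs the East site: 16–8 for the Downtown lot.
the Downtown lot vs the North site: 16–8 for the Downtown lot.
the Downtown lot beats every other option head-to-head.

the Downtown lot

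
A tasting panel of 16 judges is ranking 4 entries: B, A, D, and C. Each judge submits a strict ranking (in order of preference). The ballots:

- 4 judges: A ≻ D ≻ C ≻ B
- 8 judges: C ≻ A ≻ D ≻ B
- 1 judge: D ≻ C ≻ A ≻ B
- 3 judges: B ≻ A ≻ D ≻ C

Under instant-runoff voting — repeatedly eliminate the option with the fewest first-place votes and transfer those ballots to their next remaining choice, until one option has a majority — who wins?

C

Round 1: B 3, A 4, D 1, C 8. Eliminate D.
Round 2: B 3, A 4, C 9. C has a majority.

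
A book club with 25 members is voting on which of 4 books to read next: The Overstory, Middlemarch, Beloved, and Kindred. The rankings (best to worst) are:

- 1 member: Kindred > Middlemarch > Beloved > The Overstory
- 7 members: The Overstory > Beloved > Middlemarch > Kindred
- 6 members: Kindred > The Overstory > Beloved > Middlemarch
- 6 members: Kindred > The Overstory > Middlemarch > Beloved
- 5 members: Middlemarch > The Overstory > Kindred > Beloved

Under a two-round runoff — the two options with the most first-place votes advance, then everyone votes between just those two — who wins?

Round 1 first-place votes: The Overstory 7, Middlemarch 5, Beloved 0, Kindred 13.
Kindred and The Overstory advance.
Runoff: Kindred is preferred to The Overstory by 13 voters; The Overstory by 12.
Kindred wins the runoff.

Kindred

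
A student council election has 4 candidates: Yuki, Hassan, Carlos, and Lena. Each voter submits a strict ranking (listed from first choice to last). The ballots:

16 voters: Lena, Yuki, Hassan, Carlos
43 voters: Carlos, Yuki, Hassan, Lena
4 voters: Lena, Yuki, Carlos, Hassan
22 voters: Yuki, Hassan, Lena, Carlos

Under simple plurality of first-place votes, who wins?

First-place votes: Yuki 22, Hassan 0, Carlos 43, Lena 20.
Carlos has the most first-place votes.

Carlos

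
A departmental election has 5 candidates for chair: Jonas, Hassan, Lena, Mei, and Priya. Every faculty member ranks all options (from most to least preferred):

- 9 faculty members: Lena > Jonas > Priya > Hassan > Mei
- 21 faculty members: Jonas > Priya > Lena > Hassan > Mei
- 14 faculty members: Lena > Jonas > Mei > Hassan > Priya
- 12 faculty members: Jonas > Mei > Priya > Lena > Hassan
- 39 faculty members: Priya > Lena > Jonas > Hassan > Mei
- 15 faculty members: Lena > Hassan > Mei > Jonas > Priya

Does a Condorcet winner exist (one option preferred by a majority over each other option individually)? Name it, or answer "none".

none

Checking pairwise contests:
Lena beats Jonas 77–33.
Jonas beats Hassan 95–15.
Priya beats Lena 72–38.
Jonas beats Mei 95–15.
Jonas beats Priya 71–39.
Every option loses at least one head-to-head, so there is no Condorcet winner.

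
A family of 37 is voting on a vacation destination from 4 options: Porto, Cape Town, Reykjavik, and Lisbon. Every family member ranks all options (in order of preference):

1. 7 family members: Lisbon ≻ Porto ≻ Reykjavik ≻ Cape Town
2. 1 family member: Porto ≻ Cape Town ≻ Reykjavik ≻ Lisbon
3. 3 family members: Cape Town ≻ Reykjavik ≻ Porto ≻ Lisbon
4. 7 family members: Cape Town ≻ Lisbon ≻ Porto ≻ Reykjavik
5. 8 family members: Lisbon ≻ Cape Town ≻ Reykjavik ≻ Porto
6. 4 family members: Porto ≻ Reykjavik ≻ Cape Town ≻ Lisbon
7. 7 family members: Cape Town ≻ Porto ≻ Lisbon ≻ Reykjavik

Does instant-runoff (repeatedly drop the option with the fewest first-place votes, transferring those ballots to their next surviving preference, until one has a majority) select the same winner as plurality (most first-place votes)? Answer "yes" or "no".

Instant-runoff — R1 Porto 5, Cape Town 17, Reykjavik 0, Lisbon 15 (Reykjavik out); R2 Porto 5, Cape Town 17, Lisbon 15 (Porto out); R3 Cape Town 22, Lisbon 15 (Cape Town winner). Winner: Cape Town.
Plurality — first-place votes: Porto 5, Cape Town 17, Reykjavik 0, Lisbon 15. Winner: Cape Town.
The two methods agree.

yes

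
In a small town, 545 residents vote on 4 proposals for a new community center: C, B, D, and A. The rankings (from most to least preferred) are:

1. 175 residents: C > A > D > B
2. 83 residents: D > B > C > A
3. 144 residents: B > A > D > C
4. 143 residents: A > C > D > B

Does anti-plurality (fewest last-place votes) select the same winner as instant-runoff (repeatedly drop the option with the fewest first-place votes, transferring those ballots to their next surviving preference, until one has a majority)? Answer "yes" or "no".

Anti-plurality — last-place votes: C 144, B 318, D 0, A 83. Winner: D.
Instant-runoff — R1 C 175, B 144, D 83, A 143 (D out); R2 C 175, B 227, A 143 (A out); R3 C 318, B 227 (C winner). Winner: C.
The two methods disagree.

no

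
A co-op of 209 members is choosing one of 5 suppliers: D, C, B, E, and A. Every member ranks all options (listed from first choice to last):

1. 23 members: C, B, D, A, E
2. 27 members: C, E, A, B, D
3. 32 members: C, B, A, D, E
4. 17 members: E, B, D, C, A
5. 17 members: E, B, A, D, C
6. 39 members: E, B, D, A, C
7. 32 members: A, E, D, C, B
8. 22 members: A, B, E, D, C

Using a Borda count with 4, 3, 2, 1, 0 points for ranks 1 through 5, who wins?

D: 23·2 + 27·0 + 32·1 + 17·2 + 17·1 + 39·2 + 32·2 + 22·1 = 293
C: 23·4 + 27·4 + 32·4 + 17·1 + 17·0 + 39·0 + 32·1 + 22·0 = 377
B: 23·3 + 27·1 + 32·3 + 17·3 + 17·3 + 39·3 + 32·0 + 22·3 = 477
E: 23·0 + 27·3 + 32·0 + 17·4 + 17·4 + 39·4 + 32·3 + 22·2 = 513
A: 23·1 + 27·2 + 32·2 + 17·0 + 17·2 + 39·1 + 32·4 + 22·4 = 430
E has the highest Borda score (513).

E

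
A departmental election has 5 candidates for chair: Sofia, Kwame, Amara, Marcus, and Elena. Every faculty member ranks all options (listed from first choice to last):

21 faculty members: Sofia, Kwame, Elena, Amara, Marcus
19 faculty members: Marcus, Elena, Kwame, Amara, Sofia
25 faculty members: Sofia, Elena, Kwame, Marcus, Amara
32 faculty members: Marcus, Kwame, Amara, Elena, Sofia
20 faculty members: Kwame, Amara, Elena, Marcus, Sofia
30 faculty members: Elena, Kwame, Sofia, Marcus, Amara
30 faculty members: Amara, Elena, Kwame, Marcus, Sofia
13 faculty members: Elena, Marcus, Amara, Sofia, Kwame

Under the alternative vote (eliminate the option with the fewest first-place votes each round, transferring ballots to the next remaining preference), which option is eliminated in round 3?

Round 1: Sofia 46, Kwame 20, Amara 30, Marcus 51, Elena 43. Eliminate Kwame.
Round 2: Sofia 46, Amara 50, Marcus 51, Elena 43. Eliminate Elena.
Round 3: Sofia 76, Amara 50, Marcus 64. Eliminate Amara.

Amara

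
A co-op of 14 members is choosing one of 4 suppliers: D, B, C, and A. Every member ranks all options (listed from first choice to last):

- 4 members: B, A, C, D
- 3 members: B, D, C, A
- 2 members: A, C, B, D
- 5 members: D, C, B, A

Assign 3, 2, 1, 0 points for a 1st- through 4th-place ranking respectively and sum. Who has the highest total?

D: 4·0 + 3·2 + 2·0 + 5·3 = 21
B: 4·3 + 3·3 + 2·1 + 5·1 = 28
C: 4·1 + 3·1 + 2·2 + 5·2 = 21
A: 4·2 + 3·0 + 2·3 + 5·0 = 14
B has the highest Borda score (28).

B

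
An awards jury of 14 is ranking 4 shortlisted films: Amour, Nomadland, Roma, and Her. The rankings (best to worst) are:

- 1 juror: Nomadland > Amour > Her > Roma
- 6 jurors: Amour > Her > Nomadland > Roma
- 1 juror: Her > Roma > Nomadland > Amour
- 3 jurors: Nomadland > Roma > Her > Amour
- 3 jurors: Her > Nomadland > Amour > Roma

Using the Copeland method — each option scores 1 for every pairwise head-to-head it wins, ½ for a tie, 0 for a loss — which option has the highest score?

Amour: beats Roma; ties Her; loses to Nomadland → score 1.5.
Nomadland: beats Amour and Roma; loses to Her → score 2.
Roma: loses to Amour, Nomadland, and Her → score 0.
Her: beats Nomadland and Roma; ties Amour → score 2.5.
Her has the best pairwise record.

Her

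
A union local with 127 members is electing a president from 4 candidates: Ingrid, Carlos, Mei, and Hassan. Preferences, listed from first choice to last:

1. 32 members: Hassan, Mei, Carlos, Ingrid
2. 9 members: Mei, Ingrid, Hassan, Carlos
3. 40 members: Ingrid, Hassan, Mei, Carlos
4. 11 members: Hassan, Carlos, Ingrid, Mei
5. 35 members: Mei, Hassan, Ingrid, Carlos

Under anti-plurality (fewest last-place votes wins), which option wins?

Last-place votes: Ingrid 32, Carlos 84, Mei 11, Hassan 0.
Hassan is ranked last by the fewest voters, so Hassan wins.

Hassan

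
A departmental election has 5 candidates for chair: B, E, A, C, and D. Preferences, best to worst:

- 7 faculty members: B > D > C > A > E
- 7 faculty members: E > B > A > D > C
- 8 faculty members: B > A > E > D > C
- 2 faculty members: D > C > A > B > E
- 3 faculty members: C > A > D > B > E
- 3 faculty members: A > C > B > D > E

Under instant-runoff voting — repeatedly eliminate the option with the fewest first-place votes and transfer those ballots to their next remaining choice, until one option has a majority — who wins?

B

Round 1: B 15, E 7, A 3, C 3, D 2. Eliminate D.
Round 2: B 15, E 7, A 3, C 5. Eliminate A.
Round 3: B 15, E 7, C 8. Eliminate E.
Round 4: B 22, C 8. B has a majority.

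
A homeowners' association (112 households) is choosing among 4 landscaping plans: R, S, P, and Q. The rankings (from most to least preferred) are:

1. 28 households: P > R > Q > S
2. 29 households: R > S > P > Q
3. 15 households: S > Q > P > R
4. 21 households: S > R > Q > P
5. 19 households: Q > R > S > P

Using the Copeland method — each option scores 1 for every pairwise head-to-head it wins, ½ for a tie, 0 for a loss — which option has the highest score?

R: beats S, P, and Q → score 3.
S: beats P and Q; loses to R → score 2.
P: beats Q; loses to R and S → score 1.
Q: loses to R, S, and P → score 0.
R has the best pairwise record.

R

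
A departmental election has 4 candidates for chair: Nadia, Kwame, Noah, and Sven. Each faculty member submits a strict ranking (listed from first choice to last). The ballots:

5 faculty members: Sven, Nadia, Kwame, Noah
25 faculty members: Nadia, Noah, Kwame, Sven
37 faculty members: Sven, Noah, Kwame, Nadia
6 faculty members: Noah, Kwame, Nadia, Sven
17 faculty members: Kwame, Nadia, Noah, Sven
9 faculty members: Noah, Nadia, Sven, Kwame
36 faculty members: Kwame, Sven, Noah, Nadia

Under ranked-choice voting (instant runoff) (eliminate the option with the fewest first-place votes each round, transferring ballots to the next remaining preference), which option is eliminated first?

Noah

Round 1: Nadia 25, Kwame 53, Noah 15, Sven 42. Eliminate Noah.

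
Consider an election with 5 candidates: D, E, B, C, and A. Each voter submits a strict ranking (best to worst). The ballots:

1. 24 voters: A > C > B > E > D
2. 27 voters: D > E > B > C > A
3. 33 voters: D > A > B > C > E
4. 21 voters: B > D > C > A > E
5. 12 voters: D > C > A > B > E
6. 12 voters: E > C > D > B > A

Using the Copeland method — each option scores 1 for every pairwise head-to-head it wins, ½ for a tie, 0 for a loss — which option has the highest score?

D

D: beats E, B, C, and A → score 4.
E: loses to D, B, C, and A → score 0.
B: beats E and C; loses to D and A → score 2.
C: beats E and A; loses to D and B → score 2.
A: beats E and B; loses to D and C → score 2.
D has the best pairwise record.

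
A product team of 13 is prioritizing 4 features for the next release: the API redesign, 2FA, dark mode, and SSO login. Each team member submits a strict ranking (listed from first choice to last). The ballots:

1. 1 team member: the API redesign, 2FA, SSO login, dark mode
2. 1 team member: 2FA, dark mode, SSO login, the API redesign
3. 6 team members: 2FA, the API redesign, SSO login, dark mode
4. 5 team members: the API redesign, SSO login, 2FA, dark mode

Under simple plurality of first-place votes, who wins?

2FA

First-place votes: the API redesign 6, 2FA 7, dark mode 0, SSO login 0.
2FA has the most first-place votes.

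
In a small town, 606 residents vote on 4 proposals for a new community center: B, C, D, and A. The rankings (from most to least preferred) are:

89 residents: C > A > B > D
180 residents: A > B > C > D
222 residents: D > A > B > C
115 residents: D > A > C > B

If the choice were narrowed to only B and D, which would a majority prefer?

D

Voters preferring B to D: 269; preferring D to B: 337.
D wins the head-to-head.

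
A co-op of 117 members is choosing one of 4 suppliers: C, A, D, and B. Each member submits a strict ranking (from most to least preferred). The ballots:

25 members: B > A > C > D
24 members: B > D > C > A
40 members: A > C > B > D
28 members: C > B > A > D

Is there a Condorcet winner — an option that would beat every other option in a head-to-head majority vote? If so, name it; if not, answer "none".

Checking pairwise contests:
A beats C 65–52.
B beats A 77–40.
C beats D 93–24.
C beats B 68–49.
Every option loses at least one head-to-head, so there is no Condorcet winner.

none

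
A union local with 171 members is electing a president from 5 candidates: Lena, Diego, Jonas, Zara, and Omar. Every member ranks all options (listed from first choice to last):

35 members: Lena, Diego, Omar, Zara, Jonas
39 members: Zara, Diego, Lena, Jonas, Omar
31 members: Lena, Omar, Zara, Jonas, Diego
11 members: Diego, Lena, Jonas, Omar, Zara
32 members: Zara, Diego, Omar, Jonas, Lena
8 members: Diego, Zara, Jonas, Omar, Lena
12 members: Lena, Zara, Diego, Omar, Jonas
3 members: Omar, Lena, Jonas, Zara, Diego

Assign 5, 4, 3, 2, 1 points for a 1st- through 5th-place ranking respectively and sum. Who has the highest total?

Lena: 35·5 + 39·3 + 31·5 + 11·4 + 32·1 + 8·1 + 12·5 + 3·4 = 603
Diego: 35·4 + 39·4 + 31·1 + 11·5 + 32·4 + 8·5 + 12·3 + 3·1 = 589
Jonas: 35·1 + 39·2 + 31·2 + 11·3 + 32·2 + 8·3 + 12·1 + 3·3 = 317
Zara: 35·2 + 39·5 + 31·3 + 11·1 + 32·5 + 8·4 + 12·4 + 3·2 = 615
Omar: 35·3 + 39·1 + 31·4 + 11·2 + 32·3 + 8·2 + 12·2 + 3·5 = 441
Zara has the highest Borda score (615).

Zara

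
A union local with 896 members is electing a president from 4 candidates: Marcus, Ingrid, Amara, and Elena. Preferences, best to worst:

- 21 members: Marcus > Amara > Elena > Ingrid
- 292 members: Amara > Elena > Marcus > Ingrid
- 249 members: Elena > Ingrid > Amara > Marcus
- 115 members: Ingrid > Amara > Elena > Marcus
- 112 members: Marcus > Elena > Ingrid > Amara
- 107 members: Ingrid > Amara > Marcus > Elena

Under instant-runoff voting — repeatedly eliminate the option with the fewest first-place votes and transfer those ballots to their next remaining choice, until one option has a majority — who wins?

Amara

Round 1: Marcus 133, Ingrid 222, Amara 292, Elena 249. Eliminate Marcus.
Round 2: Ingrid 222, Amara 313, Elena 361. Eliminate Ingrid.
Round 3: Amara 535, Elena 361. Amara has a majority.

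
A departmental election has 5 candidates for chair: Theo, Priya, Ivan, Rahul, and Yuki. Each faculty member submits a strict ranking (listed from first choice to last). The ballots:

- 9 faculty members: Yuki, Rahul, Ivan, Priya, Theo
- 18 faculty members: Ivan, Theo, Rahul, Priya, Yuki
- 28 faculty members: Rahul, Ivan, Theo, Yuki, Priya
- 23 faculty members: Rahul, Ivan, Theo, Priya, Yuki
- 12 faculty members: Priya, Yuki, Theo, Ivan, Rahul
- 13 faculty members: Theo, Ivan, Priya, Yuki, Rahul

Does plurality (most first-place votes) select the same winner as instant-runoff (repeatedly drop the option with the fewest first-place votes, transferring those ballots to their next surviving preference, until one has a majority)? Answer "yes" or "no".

Plurality — first-place votes: Theo 13, Priya 12, Ivan 18, Rahul 51, Yuki 9. Winner: Rahul.
Instant-runoff — R1 Theo 13, Priya 12, Ivan 18, Rahul 51, Yuki 9 (Yuki out); R2 Theo 13, Priya 12, Ivan 18, Rahul 60 (Rahul winner). Winner: Rahul.
The two methods agree.

yes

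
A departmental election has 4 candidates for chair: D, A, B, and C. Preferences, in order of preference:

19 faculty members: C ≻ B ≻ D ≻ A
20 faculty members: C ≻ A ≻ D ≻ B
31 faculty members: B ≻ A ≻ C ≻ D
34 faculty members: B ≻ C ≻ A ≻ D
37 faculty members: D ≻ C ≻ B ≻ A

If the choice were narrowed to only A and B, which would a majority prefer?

Voters preferring A to B: 20; preferring B to A: 121.
B wins the head-to-head.

B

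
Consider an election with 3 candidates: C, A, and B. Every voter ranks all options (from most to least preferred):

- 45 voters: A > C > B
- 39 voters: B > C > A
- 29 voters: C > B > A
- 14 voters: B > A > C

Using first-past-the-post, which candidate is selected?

First-place votes: C 29, A 45, B 53.
B has the most first-place votes.

B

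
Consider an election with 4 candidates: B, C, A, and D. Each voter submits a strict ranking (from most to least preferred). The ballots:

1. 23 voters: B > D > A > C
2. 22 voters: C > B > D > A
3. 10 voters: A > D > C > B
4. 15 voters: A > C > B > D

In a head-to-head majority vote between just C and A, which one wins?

A

Voters preferring C to A: 22; preferring A to C: 48.
A wins the head-to-head.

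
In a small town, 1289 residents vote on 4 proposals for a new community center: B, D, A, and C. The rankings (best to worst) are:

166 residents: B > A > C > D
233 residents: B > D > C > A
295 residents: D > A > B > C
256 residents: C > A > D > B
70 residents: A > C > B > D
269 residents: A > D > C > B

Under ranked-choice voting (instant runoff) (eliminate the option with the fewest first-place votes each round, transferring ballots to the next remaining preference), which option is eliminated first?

Round 1: B 399, D 295, A 339, C 256. Eliminate C.

C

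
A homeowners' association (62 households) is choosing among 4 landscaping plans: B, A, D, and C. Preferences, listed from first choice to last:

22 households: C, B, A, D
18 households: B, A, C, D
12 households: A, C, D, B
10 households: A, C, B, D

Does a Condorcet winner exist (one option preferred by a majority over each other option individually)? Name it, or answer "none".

Checking pairwise contests:
C beats B 44–18.
B beats A 40–22.
B beats D 50–12.
A beats C 40–22.
Every option loses at least one head-to-head, so there is no Condorcet winner.

none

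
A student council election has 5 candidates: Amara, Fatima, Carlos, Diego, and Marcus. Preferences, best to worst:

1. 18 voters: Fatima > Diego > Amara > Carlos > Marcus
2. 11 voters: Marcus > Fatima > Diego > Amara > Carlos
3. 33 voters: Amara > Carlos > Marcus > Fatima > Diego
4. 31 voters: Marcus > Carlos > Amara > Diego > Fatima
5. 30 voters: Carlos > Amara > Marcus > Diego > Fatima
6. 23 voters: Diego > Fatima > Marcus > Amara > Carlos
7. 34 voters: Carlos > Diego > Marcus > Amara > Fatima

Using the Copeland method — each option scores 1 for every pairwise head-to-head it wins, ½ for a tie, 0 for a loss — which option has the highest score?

Amara: beats Fatima and Diego; loses to Carlos and Marcus → score 2.
Fatima: loses to Amara, Carlos, Diego, and Marcus → score 0.
Carlos: beats Amara, Fatima, Diego, and Marcus → score 4.
Diego: beats Fatima; loses to Amara, Carlos, and Marcus → score 1.
Marcus: beats Amara, Fatima, and Diego; loses to Carlos → score 3.
Carlos has the best pairwise record.

Carlos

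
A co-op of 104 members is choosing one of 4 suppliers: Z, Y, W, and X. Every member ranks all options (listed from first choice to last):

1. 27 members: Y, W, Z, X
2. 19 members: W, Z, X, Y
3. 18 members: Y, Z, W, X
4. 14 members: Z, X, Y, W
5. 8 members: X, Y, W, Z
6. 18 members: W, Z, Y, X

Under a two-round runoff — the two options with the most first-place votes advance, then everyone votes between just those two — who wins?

Round 1 first-place votes: Z 14, Y 45, W 37, X 8.
Y and W advance.
Runoff: Y is preferred to W by 67 voters; W by 37.
Y wins the runoff.

Y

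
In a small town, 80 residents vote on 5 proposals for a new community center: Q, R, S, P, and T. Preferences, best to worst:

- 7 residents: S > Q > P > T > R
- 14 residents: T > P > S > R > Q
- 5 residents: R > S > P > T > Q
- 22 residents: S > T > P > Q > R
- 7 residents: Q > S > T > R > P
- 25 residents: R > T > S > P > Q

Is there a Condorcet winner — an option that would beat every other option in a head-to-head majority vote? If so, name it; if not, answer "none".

S

S vs Q: 73–7 for S.
S vs R: 50–30 for S.
S vs P: 66–14 for S.
S vs T: 41–39 for S.
S beats every other option head-to-head.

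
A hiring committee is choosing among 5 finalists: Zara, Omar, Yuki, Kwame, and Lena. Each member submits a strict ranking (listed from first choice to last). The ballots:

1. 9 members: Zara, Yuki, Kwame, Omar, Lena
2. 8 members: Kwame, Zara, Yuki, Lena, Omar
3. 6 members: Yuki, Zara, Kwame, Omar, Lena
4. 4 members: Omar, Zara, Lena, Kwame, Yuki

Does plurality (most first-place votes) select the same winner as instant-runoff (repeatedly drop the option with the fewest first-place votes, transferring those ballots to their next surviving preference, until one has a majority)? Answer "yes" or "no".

Plurality — first-place votes: Zara 9, Omar 4, Yuki 6, Kwame 8, Lena 0. Winner: Zara.
Instant-runoff — R1 Zara 9, Omar 4, Yuki 6, Kwame 8, Lena 0 (Lena out); R2 Zara 9, Omar 4, Yuki 6, Kwame 8 (Omar out); R3 Zara 13, Yuki 6, Kwame 8 (Yuki out); R4 Zara 19, Kwame 8 (Zara winner). Winner: Zara.
The two methods agree.

yes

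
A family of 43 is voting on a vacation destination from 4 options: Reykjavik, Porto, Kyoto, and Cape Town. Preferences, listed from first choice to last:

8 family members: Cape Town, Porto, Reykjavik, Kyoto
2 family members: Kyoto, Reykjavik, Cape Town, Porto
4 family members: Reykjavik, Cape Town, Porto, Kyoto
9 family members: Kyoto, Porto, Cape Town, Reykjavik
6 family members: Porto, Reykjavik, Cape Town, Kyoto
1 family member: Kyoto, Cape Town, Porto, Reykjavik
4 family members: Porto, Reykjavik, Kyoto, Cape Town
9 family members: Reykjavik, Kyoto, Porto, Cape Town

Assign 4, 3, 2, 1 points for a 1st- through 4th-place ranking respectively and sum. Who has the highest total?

Reykjavik: 8·2 + 2·3 + 4·4 + 9·1 + 6·3 + 1·1 + 4·3 + 9·4 = 114
Porto: 8·3 + 2·1 + 4·2 + 9·3 + 6·4 + 1·2 + 4·4 + 9·2 = 121
Kyoto: 8·1 + 2·4 + 4·1 + 9·4 + 6·1 + 1·4 + 4·2 + 9·3 = 101
Cape Town: 8·4 + 2·2 + 4·3 + 9·2 + 6·2 + 1·3 + 4·1 + 9·1 = 94
Porto has the highest Borda score (121).

Porto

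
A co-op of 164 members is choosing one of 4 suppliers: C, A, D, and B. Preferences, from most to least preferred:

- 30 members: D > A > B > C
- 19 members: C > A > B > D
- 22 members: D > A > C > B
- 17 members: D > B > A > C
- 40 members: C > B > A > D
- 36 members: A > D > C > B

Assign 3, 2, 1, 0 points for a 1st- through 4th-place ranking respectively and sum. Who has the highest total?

C: 30·0 + 19·3 + 22·1 + 17·0 + 40·3 + 36·1 = 235
A: 30·2 + 19·2 + 22·2 + 17·1 + 40·1 + 36·3 = 307
D: 30·3 + 19·0 + 22·3 + 17·3 + 40·0 + 36·2 = 279
B: 30·1 + 19·1 + 22·0 + 17·2 + 40·2 + 36·0 = 163
A has the highest Borda score (307).

A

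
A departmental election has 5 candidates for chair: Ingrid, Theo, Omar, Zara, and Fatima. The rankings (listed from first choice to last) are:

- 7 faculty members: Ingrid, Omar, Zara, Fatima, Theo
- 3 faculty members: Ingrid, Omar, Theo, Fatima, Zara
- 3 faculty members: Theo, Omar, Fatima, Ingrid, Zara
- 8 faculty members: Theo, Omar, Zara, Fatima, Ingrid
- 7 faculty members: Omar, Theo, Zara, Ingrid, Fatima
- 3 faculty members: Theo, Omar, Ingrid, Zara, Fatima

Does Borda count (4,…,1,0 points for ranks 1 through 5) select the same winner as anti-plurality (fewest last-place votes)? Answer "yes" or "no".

Borda — scores: Ingrid 56, Theo 83, Omar 100, Zara 47, Fatima 24. Winner: Omar.
Anti-plurality — last-place votes: Ingrid 8, Theo 7, Omar 0, Zara 6, Fatima 10. Winner: Omar.
The two methods agree.

yes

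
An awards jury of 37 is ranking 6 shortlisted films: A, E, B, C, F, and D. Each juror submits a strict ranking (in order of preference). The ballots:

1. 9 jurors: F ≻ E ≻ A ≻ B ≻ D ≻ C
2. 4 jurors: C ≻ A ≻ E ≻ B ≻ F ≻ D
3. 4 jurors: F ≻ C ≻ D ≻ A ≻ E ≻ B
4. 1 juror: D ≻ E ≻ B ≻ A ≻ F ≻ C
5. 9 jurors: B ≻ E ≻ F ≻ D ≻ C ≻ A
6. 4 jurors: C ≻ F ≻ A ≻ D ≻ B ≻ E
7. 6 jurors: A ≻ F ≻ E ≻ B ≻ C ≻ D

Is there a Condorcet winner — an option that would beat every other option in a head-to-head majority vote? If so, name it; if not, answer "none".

F

F vs A: 26–11 for F.
F vs E: 23–14 for F.
F vs B: 23–14 for F.
F vs C: 29–8 for F.
F vs D: 36–1 for F.
F beats every other option head-to-head.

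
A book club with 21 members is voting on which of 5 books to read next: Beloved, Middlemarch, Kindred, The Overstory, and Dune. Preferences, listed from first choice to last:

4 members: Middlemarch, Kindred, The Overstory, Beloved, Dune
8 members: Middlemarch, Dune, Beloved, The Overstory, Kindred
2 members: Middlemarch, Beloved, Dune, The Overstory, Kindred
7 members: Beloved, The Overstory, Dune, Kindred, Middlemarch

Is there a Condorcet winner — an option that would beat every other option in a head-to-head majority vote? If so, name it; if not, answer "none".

Middlemarch

Middlemarch vs Beloved: 14–7 for Middlemarch.
Middlemarch vs Kindred: 14–7 for Middlemarch.
Middlemarch vs The Overstory: 14–7 for Middlemarch.
Middlemarch vs Dune: 14–7 for Middlemarch.
Middlemarch beats every other option head-to-head.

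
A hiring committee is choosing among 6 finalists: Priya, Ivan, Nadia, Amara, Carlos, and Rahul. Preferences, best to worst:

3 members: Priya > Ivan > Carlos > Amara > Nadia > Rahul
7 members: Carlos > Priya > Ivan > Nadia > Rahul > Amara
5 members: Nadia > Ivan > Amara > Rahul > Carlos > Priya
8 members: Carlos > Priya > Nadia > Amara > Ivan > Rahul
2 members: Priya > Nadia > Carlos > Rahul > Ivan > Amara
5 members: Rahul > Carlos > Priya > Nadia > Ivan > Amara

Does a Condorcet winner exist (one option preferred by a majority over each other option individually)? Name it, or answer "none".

Carlos vs Priya: 25–5 for Carlos.
Carlos vs Ivan: 22–8 for Carlos.
Carlos vs Nadia: 23–7 for Carlos.
Carlos vs Amara: 25–5 for Carlos.
Carlos vs Rahul: 20–10 for Carlos.
Carlos beats every other option head-to-head.

Carlos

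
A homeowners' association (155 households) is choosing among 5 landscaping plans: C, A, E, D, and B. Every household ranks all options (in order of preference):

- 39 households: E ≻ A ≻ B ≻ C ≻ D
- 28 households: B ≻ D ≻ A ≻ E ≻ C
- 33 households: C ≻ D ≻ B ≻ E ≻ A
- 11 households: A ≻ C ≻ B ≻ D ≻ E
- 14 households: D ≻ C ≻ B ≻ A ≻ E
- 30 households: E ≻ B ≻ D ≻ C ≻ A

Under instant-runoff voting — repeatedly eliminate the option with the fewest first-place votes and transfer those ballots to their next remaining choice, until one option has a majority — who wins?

Round 1: C 33, A 11, E 69, D 14, B 28. Eliminate A.
Round 2: C 44, E 69, D 14, B 28. Eliminate D.
Round 3: C 58, E 69, B 28. Eliminate B.
Round 4: C 58, E 97. E has a majority.

E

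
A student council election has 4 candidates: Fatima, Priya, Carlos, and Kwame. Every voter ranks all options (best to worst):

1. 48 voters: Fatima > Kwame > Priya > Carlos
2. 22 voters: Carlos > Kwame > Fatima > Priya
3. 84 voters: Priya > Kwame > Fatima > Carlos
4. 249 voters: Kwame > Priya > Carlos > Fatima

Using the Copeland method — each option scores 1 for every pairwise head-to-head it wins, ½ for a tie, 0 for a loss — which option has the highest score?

Fatima: loses to Priya, Carlos, and Kwame → score 0.
Priya: beats Fatima and Carlos; loses to Kwame → score 2.
Carlos: beats Fatima; loses to Priya and Kwame → score 1.
Kwame: beats Fatima, Priya, and Carlos → score 3.
Kwame has the best pairwise record.

Kwame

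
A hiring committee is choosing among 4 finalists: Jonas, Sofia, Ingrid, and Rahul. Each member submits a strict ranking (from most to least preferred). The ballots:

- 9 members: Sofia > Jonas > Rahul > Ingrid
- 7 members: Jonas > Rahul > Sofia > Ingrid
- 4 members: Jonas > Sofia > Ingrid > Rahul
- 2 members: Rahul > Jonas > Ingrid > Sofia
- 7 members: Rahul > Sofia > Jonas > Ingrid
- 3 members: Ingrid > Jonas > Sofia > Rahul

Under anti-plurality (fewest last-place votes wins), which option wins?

Jonas

Last-place votes: Jonas 0, Sofia 2, Ingrid 23, Rahul 7.
Jonas is ranked last by the fewest voters, so Jonas wins.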